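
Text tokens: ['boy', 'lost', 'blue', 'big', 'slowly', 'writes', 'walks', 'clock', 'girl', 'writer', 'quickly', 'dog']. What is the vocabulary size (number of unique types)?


Listing all tokens and tracking unique types:
  Token 1: 'boy' -> NEW (unique so far: 1)
  Token 2: 'lost' -> NEW (unique so far: 2)
  Token 3: 'blue' -> NEW (unique so far: 3)
  Token 4: 'big' -> NEW (unique so far: 4)
  Token 5: 'slowly' -> NEW (unique so far: 5)
  Token 6: 'writes' -> NEW (unique so far: 6)
  Token 7: 'walks' -> NEW (unique so far: 7)
  Token 8: 'clock' -> NEW (unique so far: 8)
  Token 9: 'girl' -> NEW (unique so far: 9)
  Token 10: 'writer' -> NEW (unique so far: 10)
  Token 11: 'quickly' -> NEW (unique so far: 11)
  Token 12: 'dog' -> NEW (unique so far: 12)
Unique types: ('big', 'blue', 'boy', 'clock', 'dog', 'girl', 'lost', 'quickly', 'slowly', 'walks', 'writer', 'writes')
Vocabulary size: 12

12


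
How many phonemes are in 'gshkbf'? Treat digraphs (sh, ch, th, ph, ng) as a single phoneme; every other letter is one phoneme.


Parsing 'gshkbf' greedily, digraphs first:
  'g' -> consonant phoneme (phonemes so far: 1)
  'sh' -> digraph (1 consonant phoneme) (phonemes so far: 2)
  'k' -> consonant phoneme (phonemes so far: 3)
  'b' -> consonant phoneme (phonemes so far: 4)
  'f' -> consonant phoneme (phonemes so far: 5)
Total phonemes: 5

5


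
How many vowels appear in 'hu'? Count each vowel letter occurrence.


Scanning each character of 'hu':
  Position 1: 'h' -> consonant (running count: 0)
  Position 2: 'u' -> vowel (running count: 1)
Total vowels: 1

1


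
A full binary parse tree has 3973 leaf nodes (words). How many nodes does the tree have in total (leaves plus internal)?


Leaf nodes (terminals): 3973
Internal nodes = n - 1 = 3973 - 1 = 3972
Total = leaves + internal = 3973 + 3972 = 7945

7945


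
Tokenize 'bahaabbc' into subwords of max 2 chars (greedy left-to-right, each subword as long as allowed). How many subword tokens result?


'bahaabbc' has 8 characters.
Chunking with max size 2:
  Chunk 1: 'ba' (positions 0-1)
  Chunk 2: 'ha' (positions 2-3)
  Chunk 3: 'ab' (positions 4-5)
  Chunk 4: 'bc' (positions 6-7)
Total chunks: ceil(8 / 2) = 4

4


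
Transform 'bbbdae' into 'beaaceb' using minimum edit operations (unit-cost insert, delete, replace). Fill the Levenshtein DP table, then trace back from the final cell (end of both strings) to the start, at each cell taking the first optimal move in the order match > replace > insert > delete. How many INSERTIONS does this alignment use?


Edit distance = 5. Backtracking from cell (6, 7) with preference match > replace > insert > delete,
then listing the resulting alignment 'bbbdae' -> 'beaaceb' left to right:
  Step 1: keep 'b'
  Step 2: replace b->e
  Step 3: replace b->a
  Step 4: replace d->a
  Step 5: replace a->c
  Step 6: keep 'e'
  Step 7: insert 'b' [insertion #1]
Total insertions: 1

1


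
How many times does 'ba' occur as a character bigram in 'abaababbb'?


Scanning 'abaababbb' for bigram 'ba':
  Position 0: 'ab' -> no
  Position 1: 'ba' -> MATCH
  Position 2: 'aa' -> no
  Position 3: 'ab' -> no
  Position 4: 'ba' -> MATCH
  Position 5: 'ab' -> no
  Position 6: 'bb' -> no
  Position 7: 'bb' -> no
Total matches: 2

2


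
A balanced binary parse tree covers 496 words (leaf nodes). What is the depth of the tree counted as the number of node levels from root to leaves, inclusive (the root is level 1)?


In a balanced binary tree with n leaves the deepest leaf is ceil(log2(n)) edges below the root,
so counting node levels inclusive of root and leaves gives ceil(log2(n)) + 1 levels.
log2(496) = 8.9542
ceil(8.9542) = 9
levels = 9 + 1 = 10

10


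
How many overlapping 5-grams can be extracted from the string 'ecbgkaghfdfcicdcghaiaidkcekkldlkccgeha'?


String 'ecbgkaghfdfcicdcghaiaidkcekkldlkccgeha' has length L = 38.
Number of overlapping n-grams = L - n + 1
Substituting: 38 - 5 + 1 = 34

34


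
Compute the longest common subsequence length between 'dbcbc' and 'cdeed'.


DP table for LCS of 'dbcbc' and 'cdeed':
       c  d  e  e  d
    0  0  0  0  0  0
  d 0  0  1  1  1  1
  b 0  0  1  1  1  1
  c 0  1  1  1  1  1
  b 0  1  1  1  1  1
  c 0  1  1  1  1  1
LCS: 'd'
LCS length = 1

1


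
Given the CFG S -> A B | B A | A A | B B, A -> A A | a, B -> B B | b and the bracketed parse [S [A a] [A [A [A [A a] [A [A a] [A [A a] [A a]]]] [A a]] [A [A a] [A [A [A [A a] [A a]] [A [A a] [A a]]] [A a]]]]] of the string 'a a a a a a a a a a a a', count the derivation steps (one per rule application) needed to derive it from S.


Every bracketed nonterminal node [X ...] in the tree is produced by exactly one rule application.
Reading the tree off as a leftmost derivation:
  Step 1: S  =>  A A   (applied S -> A A)
  Step 2: A A  =>  a A   (applied A -> a)
  Step 3: a A  =>  a A A   (applied A -> A A)
  Step 4: a A A  =>  a A A A   (applied A -> A A)
  Step 5: a A A A  =>  a A A A A   (applied A -> A A)
  Step 6: a A A A A  =>  a a A A A   (applied A -> a)
  Step 7: a a A A A  =>  a a A A A A   (applied A -> A A)
  Step 8: a a A A A A  =>  a a a A A A   (applied A -> a)
  Step 9: a a a A A A  =>  a a a A A A A   (applied A -> A A)
  Step 10: a a a A A A A  =>  a a a a A A A   (applied A -> a)
  Step 11: a a a a A A A  =>  a a a a a A A   (applied A -> a)
  Step 12: a a a a a A A  =>  a a a a a a A   (applied A -> a)
  Step 13: a a a a a a A  =>  a a a a a a A A   (applied A -> A A)
  Step 14: a a a a a a A A  =>  a a a a a a a A   (applied A -> a)
  Step 15: a a a a a a a A  =>  a a a a a a a A A   (applied A -> A A)
  Step 16: a a a a a a a A A  =>  a a a a a a a A A A   (applied A -> A A)
  Step 17: a a a a a a a A A A  =>  a a a a a a a A A A A   (applied A -> A A)
  Step 18: a a a a a a a A A A A  =>  a a a a a a a a A A A   (applied A -> a)
  Step 19: a a a a a a a a A A A  =>  a a a a a a a a a A A   (applied A -> a)
  Step 20: a a a a a a a a a A A  =>  a a a a a a a a a A A A   (applied A -> A A)
  Step 21: a a a a a a a a a A A A  =>  a a a a a a a a a a A A   (applied A -> a)
  Step 22: a a a a a a a a a a A A  =>  a a a a a a a a a a a A   (applied A -> a)
  Step 23: a a a a a a a a a a a A  =>  a a a a a a a a a a a a   (applied A -> a)
Final yield: a a a a a a a a a a a a
Total rewrite steps: 23

23


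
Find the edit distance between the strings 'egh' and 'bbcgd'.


Building DP table for s1='egh' (len 3) and s2='bbcgd' (len 5):
       b  b  c  g  d
    0  1  2  3  4  5
  e 1  1  2  3  4  5
  g 2  2  2  3  3  4
  h 3  3  3  3  4  4
Edit distance = dp[3][5] = 4

4


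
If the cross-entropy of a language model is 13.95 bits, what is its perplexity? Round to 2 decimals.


Perplexity formula: PP = 2^H
H = 13.95
PP = 2^13.95
Decompose: 2^13.95 = 2^13 * 2^0.95
2^13 = 8192, 2^0.95 ~ 1.9318727
PP ~ 8192 * 1.9318727 = 15825.9011584
Rounded to 2 decimals: 15825.90

15825.90


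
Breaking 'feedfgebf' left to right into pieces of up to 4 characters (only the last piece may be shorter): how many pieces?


'feedfgebf' has 9 characters.
Chunking with max size 4:
  Chunk 1: 'feed' (positions 0-3)
  Chunk 2: 'fgeb' (positions 4-7)
  Chunk 3: 'f' (positions 8-8)
Total chunks: ceil(9 / 4) = 3

3


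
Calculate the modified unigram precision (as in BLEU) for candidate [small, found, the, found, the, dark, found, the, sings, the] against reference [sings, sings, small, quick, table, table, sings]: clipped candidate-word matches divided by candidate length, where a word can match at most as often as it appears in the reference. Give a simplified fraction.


Reference word counts: {'quick': 1, 'sings': 3, 'small': 1, 'table': 2}
Checking each candidate word (with clipping):
  'small' -> in reference (ref count 1, used 1/1) -> match (matches: 1)
  'found' -> not in reference -> no match (matches: 1)
  'the' -> not in reference -> no match (matches: 1)
  'found' -> not in reference -> no match (matches: 1)
  'the' -> not in reference -> no match (matches: 1)
  'dark' -> not in reference -> no match (matches: 1)
  'found' -> not in reference -> no match (matches: 1)
  'the' -> not in reference -> no match (matches: 1)
  'sings' -> in reference (ref count 3, used 1/3) -> match (matches: 2)
  'the' -> not in reference -> no match (matches: 2)
Clipped matches: 2, Candidate length: 10
Precision = 2/10 = 1/5

1/5


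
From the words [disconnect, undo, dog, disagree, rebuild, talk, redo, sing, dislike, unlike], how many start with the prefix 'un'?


Checking each word for prefix 'un':
  'disconnect' -> no (count: 0)
  'undo' -> YES, starts with 'un' (count: 1)
  'dog' -> no (count: 1)
  'disagree' -> no (count: 1)
  'rebuild' -> no (count: 1)
  'talk' -> no (count: 1)
  'redo' -> no (count: 1)
  'sing' -> no (count: 1)
  'dislike' -> no (count: 1)
  'unlike' -> YES, starts with 'un' (count: 2)
Total with prefix 'un': 2

2


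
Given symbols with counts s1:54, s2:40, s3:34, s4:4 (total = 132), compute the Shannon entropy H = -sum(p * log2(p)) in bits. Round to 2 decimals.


Computing entropy H = -sum(p_i * log2(p_i)):
  s1: p = 54/132 = 0.4091, -p*log2(p) = 0.5275
  s2: p = 40/132 = 0.3030, -p*log2(p) = 0.5220
  s3: p = 34/132 = 0.2576, -p*log2(p) = 0.5041
  s4: p = 4/132 = 0.0303, -p*log2(p) = 0.1529
H = sum of terms = 1.7065
Rounded to 2 decimals: 1.71

1.71


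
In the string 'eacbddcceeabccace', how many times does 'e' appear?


Scanning 'eacbddcceeabccace' for 'e':
  Position 0: 'e' -> MATCH (count: 1)
  Position 8: 'e' -> MATCH (count: 2)
  Position 9: 'e' -> MATCH (count: 3)
  Position 16: 'e' -> MATCH (count: 4)
Total occurrences of 'e': 4

4


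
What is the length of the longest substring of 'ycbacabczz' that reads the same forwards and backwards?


Scanning 'ycbacabczz' for palindromic substrings.
Substring at positions 1-7: 'cbacabc'.
Check: reverse('cbacabc') = 'cbacabc' -> palindrome confirmed.
Neighbouring characters ('y' / 'z') break symmetry, so it cannot extend further.
No longer palindromic substring exists; longest length = 7

7


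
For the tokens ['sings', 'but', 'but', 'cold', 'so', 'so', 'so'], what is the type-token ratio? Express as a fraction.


Tokens: 7
Unique types: ('but', 'cold', 'sings', 'so') = 4
TTR = 4/7
Already in lowest terms.

4/7


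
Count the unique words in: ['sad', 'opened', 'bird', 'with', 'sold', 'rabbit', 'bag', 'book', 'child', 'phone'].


Listing all tokens and tracking unique types:
  Token 1: 'sad' -> NEW (unique so far: 1)
  Token 2: 'opened' -> NEW (unique so far: 2)
  Token 3: 'bird' -> NEW (unique so far: 3)
  Token 4: 'with' -> NEW (unique so far: 4)
  Token 5: 'sold' -> NEW (unique so far: 5)
  Token 6: 'rabbit' -> NEW (unique so far: 6)
  Token 7: 'bag' -> NEW (unique so far: 7)
  Token 8: 'book' -> NEW (unique so far: 8)
  Token 9: 'child' -> NEW (unique so far: 9)
  Token 10: 'phone' -> NEW (unique so far: 10)
Unique types: ('bag', 'bird', 'book', 'child', 'opened', 'phone', 'rabbit', 'sad', 'sold', 'with')
Vocabulary size: 10

10


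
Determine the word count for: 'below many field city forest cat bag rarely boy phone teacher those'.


Counting words by splitting on spaces:
  Word 1: 'below'
  Word 2: 'many'
  Word 3: 'field'
  Word 4: 'city'
  Word 5: 'forest'
  Word 6: 'cat'
  Word 7: 'bag'
  Word 8: 'rarely'
  Word 9: 'boy'
  Word 10: 'phone'
  Word 11: 'teacher'
  Word 12: 'those'
Total words: 12

12


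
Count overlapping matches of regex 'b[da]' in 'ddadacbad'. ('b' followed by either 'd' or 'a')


Pattern: b[da] means 'b' followed by either 'd' or 'a'.
Scanning 'ddadacbad' position-by-position:
  Pos 0: window 'dd' -> no
  Pos 1: window 'da' -> no
  Pos 2: window 'ad' -> no
  Pos 3: window 'da' -> no
  Pos 4: window 'ac' -> no
  Pos 5: window 'cb' -> no
  Pos 6: window 'ba' -> MATCH
  Pos 7: window 'ad' -> no
  Pos 8: window 'd' -> no
Total matches: 1

1


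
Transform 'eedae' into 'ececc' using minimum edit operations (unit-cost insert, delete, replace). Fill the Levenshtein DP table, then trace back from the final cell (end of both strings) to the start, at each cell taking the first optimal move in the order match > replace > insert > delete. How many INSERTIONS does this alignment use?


Edit distance = 4. Backtracking from cell (5, 5) with preference match > replace > insert > delete,
then listing the resulting alignment 'eedae' -> 'ececc' left to right:
  Step 1: keep 'e'
  Step 2: replace e->c
  Step 3: replace d->e
  Step 4: replace a->c
  Step 5: replace e->c
Total insertions: 0

0


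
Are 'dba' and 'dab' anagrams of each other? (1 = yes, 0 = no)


Sort characters of 'dba': 'abd'
Sort characters of 'dab': 'abd'
Sorted forms match -> they ARE anagrams
Result: 1

1


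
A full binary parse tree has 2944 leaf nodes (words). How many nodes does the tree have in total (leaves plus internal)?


Leaf nodes (terminals): 2944
Internal nodes = n - 1 = 2944 - 1 = 2943
Total = leaves + internal = 2944 + 2943 = 5887

5887


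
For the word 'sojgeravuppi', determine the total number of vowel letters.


Scanning each character of 'sojgeravuppi':
  Position 1: 's' -> consonant (running count: 0)
  Position 2: 'o' -> vowel (running count: 1)
  Position 3: 'j' -> consonant (running count: 1)
  Position 4: 'g' -> consonant (running count: 1)
  Position 5: 'e' -> vowel (running count: 2)
  Position 6: 'r' -> consonant (running count: 2)
  Position 7: 'a' -> vowel (running count: 3)
  Position 8: 'v' -> consonant (running count: 3)
  Position 9: 'u' -> vowel (running count: 4)
  Position 10: 'p' -> consonant (running count: 4)
  Position 11: 'p' -> consonant (running count: 4)
  Position 12: 'i' -> vowel (running count: 5)
Total vowels: 5

5


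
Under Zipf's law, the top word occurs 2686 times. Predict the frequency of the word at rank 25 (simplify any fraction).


Zipf's law: freq(rank) = f1 / rank
f1 = 2686, rank = 25
freq = 2686 / 25
GCD(2686, 25) = 1
Simplified: 2686/25

2686/25


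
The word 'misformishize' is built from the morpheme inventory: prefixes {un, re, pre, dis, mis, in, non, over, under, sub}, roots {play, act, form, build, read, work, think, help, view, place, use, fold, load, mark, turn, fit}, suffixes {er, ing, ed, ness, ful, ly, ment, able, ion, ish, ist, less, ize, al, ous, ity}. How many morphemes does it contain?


Segmenting 'misformishize' against the inventory:
  'mis' -> prefix (morpheme 1)
  'form' -> root (morpheme 2)
  'ish' -> suffix (morpheme 3)
  'ize' -> suffix (morpheme 4)
Total morphemes: 4

4


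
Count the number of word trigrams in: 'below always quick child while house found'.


Word trigrams from [7] words:
  Trigram 1: (below always quick)
  Trigram 2: (always quick child)
  Trigram 3: (quick child while)
  Trigram 4: (child while house)
  Trigram 5: (while house found)
Total word trigrams: 7 - 2 = 5

5


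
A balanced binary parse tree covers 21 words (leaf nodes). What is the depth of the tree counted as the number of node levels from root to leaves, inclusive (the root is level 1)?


In a balanced binary tree with n leaves the deepest leaf is ceil(log2(n)) edges below the root,
so counting node levels inclusive of root and leaves gives ceil(log2(n)) + 1 levels.
log2(21) = 4.3923
ceil(4.3923) = 5
levels = 5 + 1 = 6

6


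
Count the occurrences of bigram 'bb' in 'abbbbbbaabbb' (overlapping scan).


Scanning 'abbbbbbaabbb' for bigram 'bb':
  Position 0: 'ab' -> no
  Position 1: 'bb' -> MATCH
  Position 2: 'bb' -> MATCH
  Position 3: 'bb' -> MATCH
  Position 4: 'bb' -> MATCH
  Position 5: 'bb' -> MATCH
  Position 6: 'ba' -> no
  Position 7: 'aa' -> no
  Position 8: 'ab' -> no
  Position 9: 'bb' -> MATCH
  Position 10: 'bb' -> MATCH
Total matches: 7

7


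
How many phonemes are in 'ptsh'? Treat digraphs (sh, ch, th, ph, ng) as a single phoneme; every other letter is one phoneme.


Parsing 'ptsh' greedily, digraphs first:
  'p' -> consonant phoneme (phonemes so far: 1)
  't' -> consonant phoneme (phonemes so far: 2)
  'sh' -> digraph (1 consonant phoneme) (phonemes so far: 3)
Total phonemes: 3

3


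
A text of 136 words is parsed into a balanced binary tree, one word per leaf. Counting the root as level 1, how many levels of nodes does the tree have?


In a balanced binary tree with n leaves the deepest leaf is ceil(log2(n)) edges below the root,
so counting node levels inclusive of root and leaves gives ceil(log2(n)) + 1 levels.
log2(136) = 7.0875
ceil(7.0875) = 8
levels = 8 + 1 = 9

9


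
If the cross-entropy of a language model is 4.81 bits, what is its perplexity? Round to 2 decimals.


Perplexity formula: PP = 2^H
H = 4.81
PP = 2^4.81
Decompose: 2^4.81 = 2^4 * 2^0.81
2^4 = 16, 2^0.81 ~ 1.7532114
PP ~ 16 * 1.7532114 = 28.0513824
Rounded to 2 decimals: 28.05

28.05


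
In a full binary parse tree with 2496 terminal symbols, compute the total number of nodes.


Leaf nodes (terminals): 2496
Internal nodes = n - 1 = 2496 - 1 = 2495
Total = leaves + internal = 2496 + 2495 = 4991

4991


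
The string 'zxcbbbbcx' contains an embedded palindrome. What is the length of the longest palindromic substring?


Scanning 'zxcbbbbcx' for palindromic substrings.
Substring at positions 1-8: 'xcbbbbcx'.
Check: reverse('xcbbbbcx') = 'xcbbbbcx' -> palindrome confirmed.
Neighbouring characters ('z' / '-') break symmetry, so it cannot extend further.
No longer palindromic substring exists; longest length = 8

8


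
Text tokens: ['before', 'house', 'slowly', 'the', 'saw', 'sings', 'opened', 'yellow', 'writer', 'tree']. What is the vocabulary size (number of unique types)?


Listing all tokens and tracking unique types:
  Token 1: 'before' -> NEW (unique so far: 1)
  Token 2: 'house' -> NEW (unique so far: 2)
  Token 3: 'slowly' -> NEW (unique so far: 3)
  Token 4: 'the' -> NEW (unique so far: 4)
  Token 5: 'saw' -> NEW (unique so far: 5)
  Token 6: 'sings' -> NEW (unique so far: 6)
  Token 7: 'opened' -> NEW (unique so far: 7)
  Token 8: 'yellow' -> NEW (unique so far: 8)
  Token 9: 'writer' -> NEW (unique so far: 9)
  Token 10: 'tree' -> NEW (unique so far: 10)
Unique types: ('before', 'house', 'opened', 'saw', 'sings', 'slowly', 'the', 'tree', 'writer', 'yellow')
Vocabulary size: 10

10


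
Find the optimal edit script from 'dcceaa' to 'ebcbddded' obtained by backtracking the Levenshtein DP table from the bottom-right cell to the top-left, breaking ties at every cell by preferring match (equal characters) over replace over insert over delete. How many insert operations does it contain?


Edit distance = 8. Backtracking from cell (6, 9) with preference match > replace > insert > delete,
then listing the resulting alignment 'dcceaa' -> 'ebcbddded' left to right:
  Step 1: insert 'e' [insertion #1]
  Step 2: replace d->b
  Step 3: keep 'c'
  Step 4: insert 'b' [insertion #2]
  Step 5: insert 'd' [insertion #3]
  Step 6: replace c->d
  Step 7: replace e->d
  Step 8: replace a->e
  Step 9: replace a->d
Total insertions: 3

3


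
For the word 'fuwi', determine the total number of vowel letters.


Scanning each character of 'fuwi':
  Position 1: 'f' -> consonant (running count: 0)
  Position 2: 'u' -> vowel (running count: 1)
  Position 3: 'w' -> consonant (running count: 1)
  Position 4: 'i' -> vowel (running count: 2)
Total vowels: 2

2


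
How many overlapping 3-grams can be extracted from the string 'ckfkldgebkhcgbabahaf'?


String 'ckfkldgebkhcgbabahaf' has length L = 20.
Number of overlapping n-grams = L - n + 1
Substituting: 20 - 3 + 1 = 18

18


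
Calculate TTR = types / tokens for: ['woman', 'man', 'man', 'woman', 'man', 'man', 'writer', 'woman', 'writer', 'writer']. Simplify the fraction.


Tokens: 10
Unique types: ('man', 'woman', 'writer') = 3
TTR = 3/10
Already in lowest terms.

3/10


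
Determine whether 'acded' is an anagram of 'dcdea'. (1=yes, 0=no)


Sort characters of 'acded': 'acdde'
Sort characters of 'dcdea': 'acdde'
Sorted forms match -> they ARE anagrams
Result: 1

1


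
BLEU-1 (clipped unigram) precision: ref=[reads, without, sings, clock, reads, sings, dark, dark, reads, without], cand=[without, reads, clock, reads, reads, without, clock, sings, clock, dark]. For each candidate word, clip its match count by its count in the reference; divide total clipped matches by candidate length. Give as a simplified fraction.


Reference word counts: {'clock': 1, 'dark': 2, 'reads': 3, 'sings': 2, 'without': 2}
Checking each candidate word (with clipping):
  'without' -> in reference (ref count 2, used 1/2) -> match (matches: 1)
  'reads' -> in reference (ref count 3, used 1/3) -> match (matches: 2)
  'clock' -> in reference (ref count 1, used 1/1) -> match (matches: 3)
  'reads' -> in reference (ref count 3, used 2/3) -> match (matches: 4)
  'reads' -> in reference (ref count 3, used 3/3) -> match (matches: 5)
  'without' -> in reference (ref count 2, used 2/2) -> match (matches: 6)
  'clock' -> ref count 1 already used up (1/1) -> clipped, no match (matches: 6)
  'sings' -> in reference (ref count 2, used 1/2) -> match (matches: 7)
  'clock' -> ref count 1 already used up (1/1) -> clipped, no match (matches: 7)
  'dark' -> in reference (ref count 2, used 1/2) -> match (matches: 8)
Clipped matches: 8, Candidate length: 10
Precision = 8/10 = 4/5

4/5


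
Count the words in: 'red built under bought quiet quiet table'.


Counting words by splitting on spaces:
  Word 1: 'red'
  Word 2: 'built'
  Word 3: 'under'
  Word 4: 'bought'
  Word 5: 'quiet'
  Word 6: 'quiet'
  Word 7: 'table'
Total words: 7

7


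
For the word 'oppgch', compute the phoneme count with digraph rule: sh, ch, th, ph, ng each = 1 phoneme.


Parsing 'oppgch' greedily, digraphs first:
  'o' -> vowel phoneme (phonemes so far: 1)
  'p' -> consonant phoneme (phonemes so far: 2)
  'p' -> consonant phoneme (phonemes so far: 3)
  'g' -> consonant phoneme (phonemes so far: 4)
  'ch' -> digraph (1 consonant phoneme) (phonemes so far: 5)
Total phonemes: 5

5


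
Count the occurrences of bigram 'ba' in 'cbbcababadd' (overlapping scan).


Scanning 'cbbcababadd' for bigram 'ba':
  Position 0: 'cb' -> no
  Position 1: 'bb' -> no
  Position 2: 'bc' -> no
  Position 3: 'ca' -> no
  Position 4: 'ab' -> no
  Position 5: 'ba' -> MATCH
  Position 6: 'ab' -> no
  Position 7: 'ba' -> MATCH
  Position 8: 'ad' -> no
  Position 9: 'dd' -> no
Total matches: 2

2


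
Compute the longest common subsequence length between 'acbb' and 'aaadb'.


DP table for LCS of 'acbb' and 'aaadb':
       a  a  a  d  b
    0  0  0  0  0  0
  a 0  1  1  1  1  1
  c 0  1  1  1  1  1
  b 0  1  1  1  1  2
  b 0  1  1  1  1  2
LCS: 'ab'
LCS length = 2

2


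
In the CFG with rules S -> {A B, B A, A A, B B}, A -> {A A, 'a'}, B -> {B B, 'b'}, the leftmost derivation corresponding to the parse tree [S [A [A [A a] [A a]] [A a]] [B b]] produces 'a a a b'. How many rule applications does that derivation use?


Every bracketed nonterminal node [X ...] in the tree is produced by exactly one rule application.
Reading the tree off as a leftmost derivation:
  Step 1: S  =>  A B   (applied S -> A B)
  Step 2: A B  =>  A A B   (applied A -> A A)
  Step 3: A A B  =>  A A A B   (applied A -> A A)
  Step 4: A A A B  =>  a A A B   (applied A -> a)
  Step 5: a A A B  =>  a a A B   (applied A -> a)
  Step 6: a a A B  =>  a a a B   (applied A -> a)
  Step 7: a a a B  =>  a a a b   (applied B -> b)
Final yield: a a a b
Total rewrite steps: 7

7


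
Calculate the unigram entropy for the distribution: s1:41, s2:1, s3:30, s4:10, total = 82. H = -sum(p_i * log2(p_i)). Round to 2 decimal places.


Computing entropy H = -sum(p_i * log2(p_i)):
  s1: p = 41/82 = 0.5000, -p*log2(p) = 0.5000
  s2: p = 1/82 = 0.0122, -p*log2(p) = 0.0775
  s3: p = 30/82 = 0.3659, -p*log2(p) = 0.5307
  s4: p = 10/82 = 0.1220, -p*log2(p) = 0.3702
H = sum of terms = 1.4784
Rounded to 2 decimals: 1.48

1.48


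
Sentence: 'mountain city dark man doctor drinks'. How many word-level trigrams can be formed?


Word trigrams from [6] words:
  Trigram 1: (mountain city dark)
  Trigram 2: (city dark man)
  Trigram 3: (dark man doctor)
  Trigram 4: (man doctor drinks)
Total word trigrams: 6 - 2 = 4

4


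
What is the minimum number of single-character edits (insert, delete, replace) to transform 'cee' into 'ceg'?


Building DP table for s1='cee' (len 3) and s2='ceg' (len 3):
       c  e  g
    0  1  2  3
  c 1  0  1  2
  e 2  1  0  1
  e 3  2  1  1
Edit distance = dp[3][3] = 1

1


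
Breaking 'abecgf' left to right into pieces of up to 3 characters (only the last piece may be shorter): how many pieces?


'abecgf' has 6 characters.
Chunking with max size 3:
  Chunk 1: 'abe' (positions 0-2)
  Chunk 2: 'cgf' (positions 3-5)
Total chunks: ceil(6 / 3) = 2

2


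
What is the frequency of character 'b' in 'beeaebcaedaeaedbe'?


Scanning 'beeaebcaedaeaedbe' for 'b':
  Position 0: 'b' -> MATCH (count: 1)
  Position 5: 'b' -> MATCH (count: 2)
  Position 15: 'b' -> MATCH (count: 3)
Total occurrences of 'b': 3

3


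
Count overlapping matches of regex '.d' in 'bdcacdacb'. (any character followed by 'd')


Pattern: .d means any character followed by 'd'.
Scanning 'bdcacdacb' position-by-position:
  Pos 0: window 'bd' -> MATCH
  Pos 1: window 'dc' -> no
  Pos 2: window 'ca' -> no
  Pos 3: window 'ac' -> no
  Pos 4: window 'cd' -> MATCH
  Pos 5: window 'da' -> no
  Pos 6: window 'ac' -> no
  Pos 7: window 'cb' -> no
  Pos 8: window 'b' -> no
Total matches: 2

2


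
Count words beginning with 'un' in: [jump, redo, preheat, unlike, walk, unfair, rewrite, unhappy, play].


Checking each word for prefix 'un':
  'jump' -> no (count: 0)
  'redo' -> no (count: 0)
  'preheat' -> no (count: 0)
  'unlike' -> YES, starts with 'un' (count: 1)
  'walk' -> no (count: 1)
  'unfair' -> YES, starts with 'un' (count: 2)
  'rewrite' -> no (count: 2)
  'unhappy' -> YES, starts with 'un' (count: 3)
  'play' -> no (count: 3)
Total with prefix 'un': 3

3


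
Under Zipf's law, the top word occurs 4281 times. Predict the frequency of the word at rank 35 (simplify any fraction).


Zipf's law: freq(rank) = f1 / rank
f1 = 4281, rank = 35
freq = 4281 / 35
GCD(4281, 35) = 1
Simplified: 4281/35

4281/35


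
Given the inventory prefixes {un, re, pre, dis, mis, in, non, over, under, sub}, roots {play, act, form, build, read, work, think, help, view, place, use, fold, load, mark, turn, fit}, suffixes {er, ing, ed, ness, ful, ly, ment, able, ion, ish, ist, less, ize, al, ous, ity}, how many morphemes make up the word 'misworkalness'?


Segmenting 'misworkalness' against the inventory:
  'mis' -> prefix (morpheme 1)
  'work' -> root (morpheme 2)
  'al' -> suffix (morpheme 3)
  'ness' -> suffix (morpheme 4)
Total morphemes: 4

4


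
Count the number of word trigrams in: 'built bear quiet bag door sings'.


Word trigrams from [6] words:
  Trigram 1: (built bear quiet)
  Trigram 2: (bear quiet bag)
  Trigram 3: (quiet bag door)
  Trigram 4: (bag door sings)
Total word trigrams: 6 - 2 = 4

4


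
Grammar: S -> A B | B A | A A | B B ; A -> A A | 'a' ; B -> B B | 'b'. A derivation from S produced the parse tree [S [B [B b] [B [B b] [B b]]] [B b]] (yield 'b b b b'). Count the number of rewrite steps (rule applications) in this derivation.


Every bracketed nonterminal node [X ...] in the tree is produced by exactly one rule application.
Reading the tree off as a leftmost derivation:
  Step 1: S  =>  B B   (applied S -> B B)
  Step 2: B B  =>  B B B   (applied B -> B B)
  Step 3: B B B  =>  b B B   (applied B -> b)
  Step 4: b B B  =>  b B B B   (applied B -> B B)
  Step 5: b B B B  =>  b b B B   (applied B -> b)
  Step 6: b b B B  =>  b b b B   (applied B -> b)
  Step 7: b b b B  =>  b b b b   (applied B -> b)
Final yield: b b b b
Total rewrite steps: 7

7


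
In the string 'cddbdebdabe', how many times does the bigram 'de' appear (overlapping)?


Scanning 'cddbdebdabe' for bigram 'de':
  Position 0: 'cd' -> no
  Position 1: 'dd' -> no
  Position 2: 'db' -> no
  Position 3: 'bd' -> no
  Position 4: 'de' -> MATCH
  Position 5: 'eb' -> no
  Position 6: 'bd' -> no
  Position 7: 'da' -> no
  Position 8: 'ab' -> no
  Position 9: 'be' -> no
Total matches: 1

1


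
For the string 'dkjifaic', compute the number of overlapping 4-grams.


String 'dkjifaic' has length L = 8.
Number of overlapping n-grams = L - n + 1
Substituting: 8 - 4 + 1 = 5

5


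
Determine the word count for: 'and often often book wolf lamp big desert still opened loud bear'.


Counting words by splitting on spaces:
  Word 1: 'and'
  Word 2: 'often'
  Word 3: 'often'
  Word 4: 'book'
  Word 5: 'wolf'
  Word 6: 'lamp'
  Word 7: 'big'
  Word 8: 'desert'
  Word 9: 'still'
  Word 10: 'opened'
  Word 11: 'loud'
  Word 12: 'bear'
Total words: 12

12


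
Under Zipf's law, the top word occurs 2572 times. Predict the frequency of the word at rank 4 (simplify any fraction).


Zipf's law: freq(rank) = f1 / rank
f1 = 2572, rank = 4
freq = 2572 / 4
= 643

643


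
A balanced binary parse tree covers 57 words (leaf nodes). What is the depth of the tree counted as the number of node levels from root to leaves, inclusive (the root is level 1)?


In a balanced binary tree with n leaves the deepest leaf is ceil(log2(n)) edges below the root,
so counting node levels inclusive of root and leaves gives ceil(log2(n)) + 1 levels.
log2(57) = 5.8329
ceil(5.8329) = 6
levels = 6 + 1 = 7

7


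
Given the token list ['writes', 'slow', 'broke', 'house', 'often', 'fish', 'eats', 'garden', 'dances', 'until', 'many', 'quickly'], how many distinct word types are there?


Listing all tokens and tracking unique types:
  Token 1: 'writes' -> NEW (unique so far: 1)
  Token 2: 'slow' -> NEW (unique so far: 2)
  Token 3: 'broke' -> NEW (unique so far: 3)
  Token 4: 'house' -> NEW (unique so far: 4)
  Token 5: 'often' -> NEW (unique so far: 5)
  Token 6: 'fish' -> NEW (unique so far: 6)
  Token 7: 'eats' -> NEW (unique so far: 7)
  Token 8: 'garden' -> NEW (unique so far: 8)
  Token 9: 'dances' -> NEW (unique so far: 9)
  Token 10: 'until' -> NEW (unique so far: 10)
  Token 11: 'many' -> NEW (unique so far: 11)
  Token 12: 'quickly' -> NEW (unique so far: 12)
Unique types: ('broke', 'dances', 'eats', 'fish', 'garden', 'house', 'many', 'often', 'quickly', 'slow', 'until', 'writes')
Vocabulary size: 12

12


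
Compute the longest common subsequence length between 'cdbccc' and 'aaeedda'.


DP table for LCS of 'cdbccc' and 'aaeedda':
       a  a  e  e  d  d  a
    0  0  0  0  0  0  0  0
  c 0  0  0  0  0  0  0  0
  d 0  0  0  0  0  1  1  1
  b 0  0  0  0  0  1  1  1
  c 0  0  0  0  0  1  1  1
  c 0  0  0  0  0  1  1  1
  c 0  0  0  0  0  1  1  1
LCS: 'd'
LCS length = 1

1


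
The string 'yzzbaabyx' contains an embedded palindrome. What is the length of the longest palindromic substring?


Scanning 'yzzbaabyx' for palindromic substrings.
Substring at positions 3-6: 'baab'.
Check: reverse('baab') = 'baab' -> palindrome confirmed.
Neighbouring characters ('z' / 'y') break symmetry, so it cannot extend further.
No longer palindromic substring exists; longest length = 4

4


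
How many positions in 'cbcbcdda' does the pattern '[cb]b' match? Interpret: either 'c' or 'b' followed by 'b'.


Pattern: [cb]b means either 'c' or 'b' followed by 'b'.
Scanning 'cbcbcdda' position-by-position:
  Pos 0: window 'cb' -> MATCH
  Pos 1: window 'bc' -> no
  Pos 2: window 'cb' -> MATCH
  Pos 3: window 'bc' -> no
  Pos 4: window 'cd' -> no
  Pos 5: window 'dd' -> no
  Pos 6: window 'da' -> no
  Pos 7: window 'a' -> no
Total matches: 2

2


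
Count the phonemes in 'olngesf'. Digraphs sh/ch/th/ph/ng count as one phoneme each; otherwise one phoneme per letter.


Parsing 'olngesf' greedily, digraphs first:
  'o' -> vowel phoneme (phonemes so far: 1)
  'l' -> consonant phoneme (phonemes so far: 2)
  'ng' -> digraph (1 consonant phoneme) (phonemes so far: 3)
  'e' -> vowel phoneme (phonemes so far: 4)
  's' -> consonant phoneme (phonemes so far: 5)
  'f' -> consonant phoneme (phonemes so far: 6)
Total phonemes: 6

6


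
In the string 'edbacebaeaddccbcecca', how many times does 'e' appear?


Scanning 'edbacebaeaddccbcecca' for 'e':
  Position 0: 'e' -> MATCH (count: 1)
  Position 5: 'e' -> MATCH (count: 2)
  Position 8: 'e' -> MATCH (count: 3)
  Position 16: 'e' -> MATCH (count: 4)
Total occurrences of 'e': 4

4


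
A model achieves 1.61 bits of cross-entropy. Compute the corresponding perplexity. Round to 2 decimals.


Perplexity formula: PP = 2^H
H = 1.61
PP = 2^1.61
Decompose: 2^1.61 = 2^1 * 2^0.61
2^1 = 2, 2^0.61 ~ 1.5262592
PP ~ 2 * 1.5262592 = 3.0525184
Rounded to 2 decimals: 3.05

3.05


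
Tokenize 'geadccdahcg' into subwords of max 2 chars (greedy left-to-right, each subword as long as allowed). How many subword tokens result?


'geadccdahcg' has 11 characters.
Chunking with max size 2:
  Chunk 1: 'ge' (positions 0-1)
  Chunk 2: 'ad' (positions 2-3)
  Chunk 3: 'cc' (positions 4-5)
  Chunk 4: 'da' (positions 6-7)
  Chunk 5: 'hc' (positions 8-9)
  Chunk 6: 'g' (positions 10-10)
Total chunks: ceil(11 / 2) = 6

6


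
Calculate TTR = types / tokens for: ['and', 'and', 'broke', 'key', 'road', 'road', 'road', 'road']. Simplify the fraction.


Tokens: 8
Unique types: ('and', 'broke', 'key', 'road') = 4
TTR = 4/8
Simplify: divide both by 4 -> 1/2
TTR = 1/2

1/2


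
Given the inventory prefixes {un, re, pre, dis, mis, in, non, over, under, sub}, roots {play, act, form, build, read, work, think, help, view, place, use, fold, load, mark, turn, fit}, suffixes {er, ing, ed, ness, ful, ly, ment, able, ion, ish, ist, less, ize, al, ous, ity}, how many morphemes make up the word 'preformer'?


Segmenting 'preformer' against the inventory:
  'pre' -> prefix (morpheme 1)
  'form' -> root (morpheme 2)
  'er' -> suffix (morpheme 3)
Total morphemes: 3

3


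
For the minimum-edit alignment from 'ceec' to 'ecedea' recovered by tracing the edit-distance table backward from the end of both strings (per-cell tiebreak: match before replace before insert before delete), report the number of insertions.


Edit distance = 3. Backtracking from cell (4, 6) with preference match > replace > insert > delete,
then listing the resulting alignment 'ceec' -> 'ecedea' left to right:
  Step 1: insert 'e' [insertion #1]
  Step 2: keep 'c'
  Step 3: keep 'e'
  Step 4: insert 'd' [insertion #2]
  Step 5: keep 'e'
  Step 6: replace c->a
Total insertions: 2

2


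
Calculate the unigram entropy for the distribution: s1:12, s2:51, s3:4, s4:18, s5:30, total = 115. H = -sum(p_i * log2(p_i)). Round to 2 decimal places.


Computing entropy H = -sum(p_i * log2(p_i)):
  s1: p = 12/115 = 0.1043, -p*log2(p) = 0.3402
  s2: p = 51/115 = 0.4435, -p*log2(p) = 0.5202
  s3: p = 4/115 = 0.0348, -p*log2(p) = 0.1685
  s4: p = 18/115 = 0.1565, -p*log2(p) = 0.4188
  s5: p = 30/115 = 0.2609, -p*log2(p) = 0.5057
H = sum of terms = 1.9534
Rounded to 2 decimals: 1.95

1.95


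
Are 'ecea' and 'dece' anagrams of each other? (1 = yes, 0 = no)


Sort characters of 'ecea': 'acee'
Sort characters of 'dece': 'cdee'
Sorted forms differ -> they are NOT anagrams
Result: 0

0


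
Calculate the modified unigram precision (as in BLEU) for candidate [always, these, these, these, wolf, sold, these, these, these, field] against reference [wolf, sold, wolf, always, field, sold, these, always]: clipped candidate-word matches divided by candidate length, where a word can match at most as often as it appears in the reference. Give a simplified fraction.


Reference word counts: {'always': 2, 'field': 1, 'sold': 2, 'these': 1, 'wolf': 2}
Checking each candidate word (with clipping):
  'always' -> in reference (ref count 2, used 1/2) -> match (matches: 1)
  'these' -> in reference (ref count 1, used 1/1) -> match (matches: 2)
  'these' -> ref count 1 already used up (1/1) -> clipped, no match (matches: 2)
  'these' -> ref count 1 already used up (1/1) -> clipped, no match (matches: 2)
  'wolf' -> in reference (ref count 2, used 1/2) -> match (matches: 3)
  'sold' -> in reference (ref count 2, used 1/2) -> match (matches: 4)
  'these' -> ref count 1 already used up (1/1) -> clipped, no match (matches: 4)
  'these' -> ref count 1 already used up (1/1) -> clipped, no match (matches: 4)
  'these' -> ref count 1 already used up (1/1) -> clipped, no match (matches: 4)
  'field' -> in reference (ref count 1, used 1/1) -> match (matches: 5)
Clipped matches: 5, Candidate length: 10
Precision = 5/10 = 1/2

1/2


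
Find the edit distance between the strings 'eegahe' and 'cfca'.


Building DP table for s1='eegahe' (len 6) and s2='cfca' (len 4):
       c  f  c  a
    0  1  2  3  4
  e 1  1  2  3  4
  e 2  2  2  3  4
  g 3  3  3  3  4
  a 4  4  4  4  3
  h 5  5  5  5  4
  e 6  6  6  6  5
Edit distance = dp[6][4] = 5

5


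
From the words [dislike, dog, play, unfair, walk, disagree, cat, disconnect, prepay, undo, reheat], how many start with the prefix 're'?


Checking each word for prefix 're':
  'dislike' -> no (count: 0)
  'dog' -> no (count: 0)
  'play' -> no (count: 0)
  'unfair' -> no (count: 0)
  'walk' -> no (count: 0)
  'disagree' -> no (count: 0)
  'cat' -> no (count: 0)
  'disconnect' -> no (count: 0)
  'prepay' -> no (count: 0)
  'undo' -> no (count: 0)
  'reheat' -> YES, starts with 're' (count: 1)
Total with prefix 're': 1

1


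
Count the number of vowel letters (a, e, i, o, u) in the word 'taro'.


Scanning each character of 'taro':
  Position 1: 't' -> consonant (running count: 0)
  Position 2: 'a' -> vowel (running count: 1)
  Position 3: 'r' -> consonant (running count: 1)
  Position 4: 'o' -> vowel (running count: 2)
Total vowels: 2

2


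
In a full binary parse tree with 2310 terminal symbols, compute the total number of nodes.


Leaf nodes (terminals): 2310
Internal nodes = n - 1 = 2310 - 1 = 2309
Total = leaves + internal = 2310 + 2309 = 4619

4619


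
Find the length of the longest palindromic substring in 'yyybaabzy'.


Scanning 'yyybaabzy' for palindromic substrings.
Substring at positions 3-6: 'baab'.
Check: reverse('baab') = 'baab' -> palindrome confirmed.
Neighbouring characters ('y' / 'z') break symmetry, so it cannot extend further.
No longer palindromic substring exists; longest length = 4

4


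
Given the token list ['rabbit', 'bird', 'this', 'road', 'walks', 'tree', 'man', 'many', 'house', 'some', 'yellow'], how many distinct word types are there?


Listing all tokens and tracking unique types:
  Token 1: 'rabbit' -> NEW (unique so far: 1)
  Token 2: 'bird' -> NEW (unique so far: 2)
  Token 3: 'this' -> NEW (unique so far: 3)
  Token 4: 'road' -> NEW (unique so far: 4)
  Token 5: 'walks' -> NEW (unique so far: 5)
  Token 6: 'tree' -> NEW (unique so far: 6)
  Token 7: 'man' -> NEW (unique so far: 7)
  Token 8: 'many' -> NEW (unique so far: 8)
  Token 9: 'house' -> NEW (unique so far: 9)
  Token 10: 'some' -> NEW (unique so far: 10)
  Token 11: 'yellow' -> NEW (unique so far: 11)
Unique types: ('bird', 'house', 'man', 'many', 'rabbit', 'road', 'some', 'this', 'tree', 'walks', 'yellow')
Vocabulary size: 11

11


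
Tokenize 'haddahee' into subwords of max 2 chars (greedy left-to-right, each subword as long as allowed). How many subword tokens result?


'haddahee' has 8 characters.
Chunking with max size 2:
  Chunk 1: 'ha' (positions 0-1)
  Chunk 2: 'dd' (positions 2-3)
  Chunk 3: 'ah' (positions 4-5)
  Chunk 4: 'ee' (positions 6-7)
Total chunks: ceil(8 / 2) = 4

4


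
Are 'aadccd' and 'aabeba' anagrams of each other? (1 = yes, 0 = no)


Sort characters of 'aadccd': 'aaccdd'
Sort characters of 'aabeba': 'aaabbe'
Sorted forms differ -> they are NOT anagrams
Result: 0

0


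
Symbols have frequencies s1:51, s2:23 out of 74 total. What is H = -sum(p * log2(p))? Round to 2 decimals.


Computing entropy H = -sum(p_i * log2(p_i)):
  s1: p = 51/74 = 0.6892, -p*log2(p) = 0.3701
  s2: p = 23/74 = 0.3108, -p*log2(p) = 0.5240
H = sum of terms = 0.8941
Rounded to 2 decimals: 0.89

0.89


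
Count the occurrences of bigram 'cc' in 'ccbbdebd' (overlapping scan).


Scanning 'ccbbdebd' for bigram 'cc':
  Position 0: 'cc' -> MATCH
  Position 1: 'cb' -> no
  Position 2: 'bb' -> no
  Position 3: 'bd' -> no
  Position 4: 'de' -> no
  Position 5: 'eb' -> no
  Position 6: 'bd' -> no
Total matches: 1

1
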